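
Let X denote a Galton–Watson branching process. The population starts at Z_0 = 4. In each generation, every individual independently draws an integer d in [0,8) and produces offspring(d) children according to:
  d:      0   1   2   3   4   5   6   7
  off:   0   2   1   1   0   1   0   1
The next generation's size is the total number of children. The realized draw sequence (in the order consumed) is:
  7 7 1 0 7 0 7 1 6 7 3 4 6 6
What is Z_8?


0

gen 0: Z_0=4, draws=[7, 7, 1, 0], offspring=[1, 1, 2, 0], Z_1=4
gen 1: Z_1=4, draws=[7, 0, 7, 1], offspring=[1, 0, 1, 2], Z_2=4
gen 2: Z_2=4, draws=[6, 7, 3, 4], offspring=[0, 1, 1, 0], Z_3=2
gen 3: Z_3=2, draws=[6, 6], offspring=[0, 0], Z_4=0
gen 4: Z_4=0, draws=[], offspring=[], Z_5=0
gen 5: Z_5=0, draws=[], offspring=[], Z_6=0
gen 6: Z_6=0, draws=[], offspring=[], Z_7=0
gen 7: Z_7=0, draws=[], offspring=[], Z_8=0


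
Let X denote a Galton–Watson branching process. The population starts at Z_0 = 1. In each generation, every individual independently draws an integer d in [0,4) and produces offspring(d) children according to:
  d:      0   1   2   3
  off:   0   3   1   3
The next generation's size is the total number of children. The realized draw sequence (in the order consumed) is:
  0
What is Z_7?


0

gen 0: Z_0=1, draws=[0], offspring=[0], Z_1=0
gen 1: Z_1=0, draws=[], offspring=[], Z_2=0
gen 2: Z_2=0, draws=[], offspring=[], Z_3=0
gen 3: Z_3=0, draws=[], offspring=[], Z_4=0
gen 4: Z_4=0, draws=[], offspring=[], Z_5=0
gen 5: Z_5=0, draws=[], offspring=[], Z_6=0
gen 6: Z_6=0, draws=[], offspring=[], Z_7=0


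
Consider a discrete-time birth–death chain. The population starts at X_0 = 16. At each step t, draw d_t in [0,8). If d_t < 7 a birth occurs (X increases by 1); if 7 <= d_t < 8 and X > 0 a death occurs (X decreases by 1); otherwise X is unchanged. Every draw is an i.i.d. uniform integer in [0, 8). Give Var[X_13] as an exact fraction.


91/16

X can drop by at most 1 per step and X_0 = 16 > T = 13, so X_t >= 16 − t >= 3 > 0 for every t <= 13: the floor at 0 (the 'and X > 0' condition) never binds. Hence X_13 = X_0 + Σ_{t<13} Y_t with i.i.d. increments Y_t = y(d_t) ∈ {+1, −1, 0}.
Outcome values over d=0..7: [1, 1, 1, 1, 1, 1, 1, -1]
Σy = 6, Σy² = 8, M = 8
μ = 6/8 = 3/4,  σ² = 8/8 − (3/4)² = 7/16
Independent increments: Var[X_13] = 13·σ² = 13·(7/16) = 91/16


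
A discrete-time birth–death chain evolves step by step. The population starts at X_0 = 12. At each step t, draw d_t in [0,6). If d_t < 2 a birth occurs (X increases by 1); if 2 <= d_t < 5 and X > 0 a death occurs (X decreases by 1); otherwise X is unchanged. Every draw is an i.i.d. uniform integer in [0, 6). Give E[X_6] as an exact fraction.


11

X can drop by at most 1 per step and X_0 = 12 > T = 6, so X_t >= 12 − t >= 6 > 0 for every t <= 6: the floor at 0 (the 'and X > 0' condition) never binds. Hence X_6 = X_0 + Σ_{t<6} Y_t with i.i.d. increments Y_t = y(d_t) ∈ {+1, −1, 0}.
Outcome values over d=0..5: [1, 1, -1, -1, -1, 0]
Σy = -1, Σy² = 5, M = 6
μ = -1/6 = -1/6,  σ² = 5/6 − (-1/6)² = 29/36
E[X_6] = 12 + 6·(-1/6) = 11


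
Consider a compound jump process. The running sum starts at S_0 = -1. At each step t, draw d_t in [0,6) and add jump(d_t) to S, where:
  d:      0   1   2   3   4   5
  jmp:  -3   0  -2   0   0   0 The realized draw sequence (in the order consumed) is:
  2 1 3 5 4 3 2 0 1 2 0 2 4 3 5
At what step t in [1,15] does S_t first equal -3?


1

t=0: S=-1, d=2, jump=-2, S_1=-3
t=1: S=-3, d=1, jump=0, S_2=-3
t=2: S=-3, d=3, jump=0, S_3=-3
t=3: S=-3, d=5, jump=0, S_4=-3
t=4: S=-3, d=4, jump=0, S_5=-3
t=5: S=-3, d=3, jump=0, S_6=-3
t=6: S=-3, d=2, jump=-2, S_7=-5
t=7: S=-5, d=0, jump=-3, S_8=-8
t=8: S=-8, d=1, jump=0, S_9=-8
t=9: S=-8, d=2, jump=-2, S_10=-10
t=10: S=-10, d=0, jump=-3, S_11=-13
t=11: S=-13, d=2, jump=-2, S_12=-15
t=12: S=-15, d=4, jump=0, S_13=-15
t=13: S=-15, d=3, jump=0, S_14=-15
t=14: S=-15, d=5, jump=0, S_15=-15


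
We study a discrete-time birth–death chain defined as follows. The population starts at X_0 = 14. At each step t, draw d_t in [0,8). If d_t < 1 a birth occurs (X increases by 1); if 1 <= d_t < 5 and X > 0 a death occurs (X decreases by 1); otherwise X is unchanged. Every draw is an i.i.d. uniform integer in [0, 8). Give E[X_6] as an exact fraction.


X can drop by at most 1 per step and X_0 = 14 > T = 6, so X_t >= 14 − t >= 8 > 0 for every t <= 6: the floor at 0 (the 'and X > 0' condition) never binds. Hence X_6 = X_0 + Σ_{t<6} Y_t with i.i.d. increments Y_t = y(d_t) ∈ {+1, −1, 0}.
Outcome values over d=0..7: [1, -1, -1, -1, -1, 0, 0, 0]
Σy = -3, Σy² = 5, M = 8
μ = -3/8 = -3/8,  σ² = 5/8 − (-3/8)² = 31/64
E[X_6] = 14 + 6·(-3/8) = 47/4

47/4


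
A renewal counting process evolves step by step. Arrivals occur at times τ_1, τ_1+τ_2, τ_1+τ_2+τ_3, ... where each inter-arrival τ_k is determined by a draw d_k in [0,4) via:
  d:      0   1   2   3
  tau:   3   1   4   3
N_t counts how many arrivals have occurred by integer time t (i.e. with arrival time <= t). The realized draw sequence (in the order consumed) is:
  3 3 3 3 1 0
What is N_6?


2

draw d_1=3: τ_1=3, arrival time A_1=3
draw d_2=3: τ_2=3, arrival time A_2=6
draw d_3=3: τ_3=3, arrival time A_3=9
draw d_4=3: τ_4=3, arrival time A_4=12
draw d_5=1: τ_5=1, arrival time A_5=13
draw d_6=0: τ_6=3, arrival time A_6=16
N_t over t=0..6: 0:0 1:0 2:0 3:1 4:1 5:1 6:2


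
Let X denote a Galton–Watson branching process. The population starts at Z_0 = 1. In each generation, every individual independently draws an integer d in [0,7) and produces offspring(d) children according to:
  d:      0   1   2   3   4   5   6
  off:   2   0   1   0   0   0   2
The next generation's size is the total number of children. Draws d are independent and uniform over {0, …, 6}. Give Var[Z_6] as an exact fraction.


Outcome values over d=0..6: [2, 0, 1, 0, 0, 0, 2]
Σy = 5, Σy² = 9, M = 7
μ = 5/7 = 5/7,  σ² = 9/7 − (5/7)² = 38/49
V_0 = 0, E_0 = 1
V_1 = 38/49·E_0 + (5/7)²·V_0 = 38/49;  E_1 = 5/7
V_2 = 38/49·E_1 + (5/7)²·V_1 = 2280/2401;  E_2 = 25/49
V_3 = 38/49·E_2 + (5/7)²·V_2 = 103550/117649;  E_3 = 125/343
V_4 = 38/49·E_3 + (5/7)²·V_3 = 4218000/5764801;  E_4 = 625/2401
V_5 = 38/49·E_4 + (5/7)²·V_4 = 162473750/282475249;  E_5 = 3125/16807
V_6 = 38/49·E_5 + (5/7)²·V_5 = 6057675000/13841287201;  E_6 = 15625/117649

6057675000/13841287201


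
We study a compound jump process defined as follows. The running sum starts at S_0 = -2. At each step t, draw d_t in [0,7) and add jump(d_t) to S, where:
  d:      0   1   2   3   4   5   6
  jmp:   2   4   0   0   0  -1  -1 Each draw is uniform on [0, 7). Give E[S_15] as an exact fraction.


Outcome values over d=0..6: [2, 4, 0, 0, 0, -1, -1]
Σy = 4, Σy² = 22, M = 7
μ = 4/7 = 4/7,  σ² = 22/7 − (4/7)² = 138/49
E[S_15] = -2 + 15·(4/7) = 46/7

46/7


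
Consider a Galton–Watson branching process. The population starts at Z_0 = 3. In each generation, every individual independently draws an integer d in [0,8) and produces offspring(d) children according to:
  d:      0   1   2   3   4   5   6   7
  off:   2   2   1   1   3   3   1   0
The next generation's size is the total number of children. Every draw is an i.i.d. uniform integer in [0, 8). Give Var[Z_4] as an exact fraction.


2031735069/16777216

Outcome values over d=0..7: [2, 2, 1, 1, 3, 3, 1, 0]
Σy = 13, Σy² = 29, M = 8
μ = 13/8 = 13/8,  σ² = 29/8 − (13/8)² = 63/64
V_0 = 0, E_0 = 3
V_1 = 63/64·E_0 + (13/8)²·V_0 = 189/64;  E_1 = 39/8
V_2 = 63/64·E_1 + (13/8)²·V_1 = 51597/4096;  E_2 = 507/64
V_3 = 63/64·E_2 + (13/8)²·V_2 = 10764117/262144;  E_3 = 6591/512
V_4 = 63/64·E_3 + (13/8)²·V_3 = 2031735069/16777216;  E_4 = 85683/4096


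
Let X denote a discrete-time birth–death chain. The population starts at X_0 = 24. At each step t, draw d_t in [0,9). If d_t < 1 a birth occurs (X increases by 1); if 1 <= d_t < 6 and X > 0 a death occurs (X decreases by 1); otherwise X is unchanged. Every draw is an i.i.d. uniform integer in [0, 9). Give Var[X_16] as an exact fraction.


X can drop by at most 1 per step and X_0 = 24 > T = 16, so X_t >= 24 − t >= 8 > 0 for every t <= 16: the floor at 0 (the 'and X > 0' condition) never binds. Hence X_16 = X_0 + Σ_{t<16} Y_t with i.i.d. increments Y_t = y(d_t) ∈ {+1, −1, 0}.
Outcome values over d=0..8: [1, -1, -1, -1, -1, -1, 0, 0, 0]
Σy = -4, Σy² = 6, M = 9
μ = -4/9 = -4/9,  σ² = 6/9 − (-4/9)² = 38/81
Independent increments: Var[X_16] = 16·σ² = 16·(38/81) = 608/81

608/81


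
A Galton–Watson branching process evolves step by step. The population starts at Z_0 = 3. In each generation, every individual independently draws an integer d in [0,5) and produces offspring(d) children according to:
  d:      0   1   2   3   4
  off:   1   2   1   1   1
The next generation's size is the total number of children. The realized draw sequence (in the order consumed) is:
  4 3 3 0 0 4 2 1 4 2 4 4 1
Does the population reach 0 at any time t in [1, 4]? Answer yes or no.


gen 0: Z_0=3, draws=[4, 3, 3], offspring=[1, 1, 1], Z_1=3
gen 1: Z_1=3, draws=[0, 0, 4], offspring=[1, 1, 1], Z_2=3
gen 2: Z_2=3, draws=[2, 1, 4], offspring=[1, 2, 1], Z_3=4
gen 3: Z_3=4, draws=[2, 4, 4, 1], offspring=[1, 1, 1, 2], Z_4=5

no


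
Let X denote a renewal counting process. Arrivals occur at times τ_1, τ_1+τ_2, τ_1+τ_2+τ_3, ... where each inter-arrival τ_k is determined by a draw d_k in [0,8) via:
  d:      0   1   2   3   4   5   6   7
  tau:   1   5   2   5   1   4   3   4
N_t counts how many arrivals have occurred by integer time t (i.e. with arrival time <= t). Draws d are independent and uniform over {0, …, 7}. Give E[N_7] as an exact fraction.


Inter-arrival values over d=0..7: [1, 5, 2, 5, 1, 4, 3, 4]
Each d has probability 1/8, so the pmf of τ is: f(1) = 1/4, f(2) = 1/8, f(3) = 1/8, f(4) = 1/4, f(5) = 1/4
Renewal equation for m(n) = E[N_n]: condition on τ_1 = k (if k <= n, one arrival plus a fresh copy on the remaining n−k steps): m(n) = F(n) + Σ_{k<=n} f(k)·m(n−k), where F(n) = P(τ <= n) and m(0) = 0
m(1) = F(1) = 1/4
m(2) = F(2) + f(1)·m(1) = 3/8 + 1/4·1/4 = 7/16
m(3) = F(3) + f(1)·m(2) + f(2)·m(1) = 1/2 + 1/4·7/16 + 1/8·1/4 = 41/64
m(4) = F(4) + f(1)·m(3) + f(2)·m(2) + f(3)·m(1) = 3/4 + 1/4·41/64 + 1/8·7/16 + 1/8·1/4 = 255/256
m(5) = F(5) + f(1)·m(4) + f(2)·m(3) + f(3)·m(2) + f(4)·m(1) = 1 + 1/4·255/256 + 1/8·41/64 + 1/8·7/16 + 1/4·1/4 = 1481/1024
m(6) = F(6) + f(1)·m(5) + f(2)·m(4) + f(3)·m(3) + f(4)·m(2) + f(5)·m(1) = 1 + 1/4·1481/1024 + 1/8·255/256 + 1/8·41/64 + 1/4·7/16 + 1/4·1/4 = 7119/4096
m(7) = F(7) + f(1)·m(6) + f(2)·m(5) + f(3)·m(4) + f(4)·m(3) + f(5)·m(2) = 1 + 1/4·7119/4096 + 1/8·1481/1024 + 1/8·255/256 + 1/4·41/64 + 1/4·7/16 = 32921/16384
E[N_7] = m(7) = 32921/16384

32921/16384


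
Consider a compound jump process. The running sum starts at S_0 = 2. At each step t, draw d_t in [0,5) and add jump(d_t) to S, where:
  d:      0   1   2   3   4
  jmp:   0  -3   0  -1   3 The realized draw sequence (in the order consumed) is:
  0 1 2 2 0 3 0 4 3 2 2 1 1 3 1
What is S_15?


-10

t=0: S=2, d=0, jump=0, S_1=2
t=1: S=2, d=1, jump=-3, S_2=-1
t=2: S=-1, d=2, jump=0, S_3=-1
t=3: S=-1, d=2, jump=0, S_4=-1
t=4: S=-1, d=0, jump=0, S_5=-1
t=5: S=-1, d=3, jump=-1, S_6=-2
t=6: S=-2, d=0, jump=0, S_7=-2
t=7: S=-2, d=4, jump=3, S_8=1
t=8: S=1, d=3, jump=-1, S_9=0
t=9: S=0, d=2, jump=0, S_10=0
t=10: S=0, d=2, jump=0, S_11=0
t=11: S=0, d=1, jump=-3, S_12=-3
t=12: S=-3, d=1, jump=-3, S_13=-6
t=13: S=-6, d=3, jump=-1, S_14=-7
t=14: S=-7, d=1, jump=-3, S_15=-10


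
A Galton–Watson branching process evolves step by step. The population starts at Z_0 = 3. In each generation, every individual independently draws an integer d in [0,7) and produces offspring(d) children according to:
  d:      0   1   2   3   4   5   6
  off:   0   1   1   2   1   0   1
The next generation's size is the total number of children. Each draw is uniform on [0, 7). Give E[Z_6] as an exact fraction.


Outcome values over d=0..6: [0, 1, 1, 2, 1, 0, 1]
Σy = 6, Σy² = 8, M = 7
μ = 6/7 = 6/7,  σ² = 8/7 − (6/7)² = 20/49
E[Z_0] = 3
E[Z_1] = 6/7·E[Z_0] = 18/7
E[Z_2] = 6/7·E[Z_1] = 108/49
E[Z_3] = 6/7·E[Z_2] = 648/343
E[Z_4] = 6/7·E[Z_3] = 3888/2401
E[Z_5] = 6/7·E[Z_4] = 23328/16807
E[Z_6] = 6/7·E[Z_5] = 139968/117649

139968/117649


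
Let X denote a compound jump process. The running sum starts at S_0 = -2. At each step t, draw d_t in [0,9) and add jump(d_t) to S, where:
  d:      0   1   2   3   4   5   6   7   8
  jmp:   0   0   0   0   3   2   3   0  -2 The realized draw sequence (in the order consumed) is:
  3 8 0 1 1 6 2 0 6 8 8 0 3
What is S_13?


-2

t=0: S=-2, d=3, jump=0, S_1=-2
t=1: S=-2, d=8, jump=-2, S_2=-4
t=2: S=-4, d=0, jump=0, S_3=-4
t=3: S=-4, d=1, jump=0, S_4=-4
t=4: S=-4, d=1, jump=0, S_5=-4
t=5: S=-4, d=6, jump=3, S_6=-1
t=6: S=-1, d=2, jump=0, S_7=-1
t=7: S=-1, d=0, jump=0, S_8=-1
t=8: S=-1, d=6, jump=3, S_9=2
t=9: S=2, d=8, jump=-2, S_10=0
t=10: S=0, d=8, jump=-2, S_11=-2
t=11: S=-2, d=0, jump=0, S_12=-2
t=12: S=-2, d=3, jump=0, S_13=-2


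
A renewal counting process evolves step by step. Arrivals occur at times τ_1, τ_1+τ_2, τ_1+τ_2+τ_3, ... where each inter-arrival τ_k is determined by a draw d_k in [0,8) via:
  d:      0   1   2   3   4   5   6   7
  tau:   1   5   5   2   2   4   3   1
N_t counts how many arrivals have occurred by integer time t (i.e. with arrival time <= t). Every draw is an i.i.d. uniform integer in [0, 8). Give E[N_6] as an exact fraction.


7849/4096

Inter-arrival values over d=0..7: [1, 5, 5, 2, 2, 4, 3, 1]
Each d has probability 1/8, so the pmf of τ is: f(1) = 1/4, f(2) = 1/4, f(3) = 1/8, f(4) = 1/8, f(5) = 1/4
Renewal equation for m(n) = E[N_n]: condition on τ_1 = k (if k <= n, one arrival plus a fresh copy on the remaining n−k steps): m(n) = F(n) + Σ_{k<=n} f(k)·m(n−k), where F(n) = P(τ <= n) and m(0) = 0
m(1) = F(1) = 1/4
m(2) = F(2) + f(1)·m(1) = 1/2 + 1/4·1/4 = 9/16
m(3) = F(3) + f(1)·m(2) + f(2)·m(1) = 5/8 + 1/4·9/16 + 1/4·1/4 = 53/64
m(4) = F(4) + f(1)·m(3) + f(2)·m(2) + f(3)·m(1) = 3/4 + 1/4·53/64 + 1/4·9/16 + 1/8·1/4 = 289/256
m(5) = F(5) + f(1)·m(4) + f(2)·m(3) + f(3)·m(2) + f(4)·m(1) = 1 + 1/4·289/256 + 1/4·53/64 + 1/8·9/16 + 1/8·1/4 = 1629/1024
m(6) = F(6) + f(1)·m(5) + f(2)·m(4) + f(3)·m(3) + f(4)·m(2) + f(5)·m(1) = 1 + 1/4·1629/1024 + 1/4·289/256 + 1/8·53/64 + 1/8·9/16 + 1/4·1/4 = 7849/4096
E[N_6] = m(6) = 7849/4096


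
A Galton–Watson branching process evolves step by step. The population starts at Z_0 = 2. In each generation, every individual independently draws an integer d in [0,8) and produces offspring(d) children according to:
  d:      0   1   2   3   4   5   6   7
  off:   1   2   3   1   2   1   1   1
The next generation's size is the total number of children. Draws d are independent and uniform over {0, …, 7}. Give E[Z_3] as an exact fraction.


27/4

Outcome values over d=0..7: [1, 2, 3, 1, 2, 1, 1, 1]
Σy = 12, Σy² = 22, M = 8
μ = 12/8 = 3/2,  σ² = 22/8 − (3/2)² = 1/2
E[Z_0] = 2
E[Z_1] = 3/2·E[Z_0] = 3
E[Z_2] = 3/2·E[Z_1] = 9/2
E[Z_3] = 3/2·E[Z_2] = 27/4


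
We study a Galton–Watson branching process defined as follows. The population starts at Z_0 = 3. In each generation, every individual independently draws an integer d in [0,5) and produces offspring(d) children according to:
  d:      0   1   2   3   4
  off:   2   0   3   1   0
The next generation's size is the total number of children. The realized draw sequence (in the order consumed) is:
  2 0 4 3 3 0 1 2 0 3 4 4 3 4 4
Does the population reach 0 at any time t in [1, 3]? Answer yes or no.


no

gen 0: Z_0=3, draws=[2, 0, 4], offspring=[3, 2, 0], Z_1=5
gen 1: Z_1=5, draws=[3, 3, 0, 1, 2], offspring=[1, 1, 2, 0, 3], Z_2=7
gen 2: Z_2=7, draws=[0, 3, 4, 4, 3, 4, 4], offspring=[2, 1, 0, 0, 1, 0, 0], Z_3=4


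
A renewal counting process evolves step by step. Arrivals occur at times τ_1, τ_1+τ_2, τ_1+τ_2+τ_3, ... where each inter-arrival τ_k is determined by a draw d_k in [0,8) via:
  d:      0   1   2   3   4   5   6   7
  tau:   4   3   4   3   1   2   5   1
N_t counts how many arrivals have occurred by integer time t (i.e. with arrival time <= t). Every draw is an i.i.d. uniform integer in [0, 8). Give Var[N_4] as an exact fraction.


32351/65536

Inter-arrival values over d=0..7: [4, 3, 4, 3, 1, 2, 5, 1]
Each d has probability 1/8, so the pmf of τ is: f(1) = 1/4, f(2) = 1/8, f(3) = 1/4, f(4) = 1/4, f(5) = 1/8
Let p_n(j) = P(N_n = j), with p_0 = [1]. Condition on τ_1: p_n(0) = P(τ > n), and for j >= 1, p_n(j) = Σ_{k<=n} f(k)·p_{n−k}(j−1)
p_1 = [3/4, 1/4]  (j = 0..1)
p_2 = [5/8, 5/16, 1/16]  (j = 0..2)
p_3 = [3/8, 1/2, 7/64, 1/64]  (j = 0..3)
p_4 = [1/8, 39/64, 29/128, 9/256, 1/256]  (j = 0..4)
E[N_4] = Σ j·p_4(j) = 303/256;  E[N_4²] = Σ j²·p_4(j) = 485/256
Var[N_4] = 485/256 − (303/256)² = 32351/65536


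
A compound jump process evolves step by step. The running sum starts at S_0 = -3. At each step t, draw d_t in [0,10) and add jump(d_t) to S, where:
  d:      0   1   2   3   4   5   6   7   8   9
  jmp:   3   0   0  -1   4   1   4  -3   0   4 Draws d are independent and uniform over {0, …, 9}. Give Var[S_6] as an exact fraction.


804/25

Outcome values over d=0..9: [3, 0, 0, -1, 4, 1, 4, -3, 0, 4]
Σy = 12, Σy² = 68, M = 10
μ = 12/10 = 6/5,  σ² = 68/10 − (6/5)² = 134/25
Independent increments: Var[S_6] = 6·σ² = 6·(134/25) = 804/25


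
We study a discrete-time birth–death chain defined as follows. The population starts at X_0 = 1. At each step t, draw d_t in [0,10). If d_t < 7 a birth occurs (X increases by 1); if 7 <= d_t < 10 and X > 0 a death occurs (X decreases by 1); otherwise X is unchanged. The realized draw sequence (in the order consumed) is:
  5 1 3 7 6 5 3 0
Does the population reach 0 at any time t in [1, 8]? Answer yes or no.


t=0: X=1, d=5 → birth, X_1=2
t=1: X=2, d=1 → birth, X_2=3
t=2: X=3, d=3 → birth, X_3=4
t=3: X=4, d=7 → death, X_4=3
t=4: X=3, d=6 → birth, X_5=4
t=5: X=4, d=5 → birth, X_6=5
t=6: X=5, d=3 → birth, X_7=6
t=7: X=6, d=0 → birth, X_8=7

no


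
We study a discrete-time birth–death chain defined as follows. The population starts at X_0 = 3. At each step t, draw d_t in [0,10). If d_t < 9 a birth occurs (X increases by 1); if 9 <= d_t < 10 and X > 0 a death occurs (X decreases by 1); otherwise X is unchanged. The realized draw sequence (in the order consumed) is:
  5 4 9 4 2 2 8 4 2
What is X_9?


t=0: X=3, d=5 → birth, X_1=4
t=1: X=4, d=4 → birth, X_2=5
t=2: X=5, d=9 → death, X_3=4
t=3: X=4, d=4 → birth, X_4=5
t=4: X=5, d=2 → birth, X_5=6
t=5: X=6, d=2 → birth, X_6=7
t=6: X=7, d=8 → birth, X_7=8
t=7: X=8, d=4 → birth, X_8=9
t=8: X=9, d=2 → birth, X_9=10

10


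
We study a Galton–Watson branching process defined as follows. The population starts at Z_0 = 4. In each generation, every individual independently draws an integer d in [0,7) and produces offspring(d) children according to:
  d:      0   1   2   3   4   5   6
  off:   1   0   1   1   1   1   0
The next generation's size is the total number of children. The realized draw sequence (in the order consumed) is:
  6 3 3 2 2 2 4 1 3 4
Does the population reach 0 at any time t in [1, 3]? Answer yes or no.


gen 0: Z_0=4, draws=[6, 3, 3, 2], offspring=[0, 1, 1, 1], Z_1=3
gen 1: Z_1=3, draws=[2, 2, 4], offspring=[1, 1, 1], Z_2=3
gen 2: Z_2=3, draws=[1, 3, 4], offspring=[0, 1, 1], Z_3=2

no


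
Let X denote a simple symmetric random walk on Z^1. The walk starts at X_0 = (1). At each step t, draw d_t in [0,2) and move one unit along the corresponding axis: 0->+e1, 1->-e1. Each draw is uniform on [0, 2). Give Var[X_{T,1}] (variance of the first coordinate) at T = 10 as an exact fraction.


10

Outcome values over d=0..1: [1, -1]
Σy = 0, Σy² = 2, M = 2
μ = 0/2 = 0,  σ² = 2/2 − (0)² = 1
Independent increments: Var[X_10] = 10·σ² = 10·(1) = 10


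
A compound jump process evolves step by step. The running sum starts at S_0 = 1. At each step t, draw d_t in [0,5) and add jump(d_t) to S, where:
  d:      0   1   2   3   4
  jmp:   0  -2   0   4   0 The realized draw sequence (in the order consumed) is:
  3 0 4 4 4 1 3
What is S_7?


7

t=0: S=1, d=3, jump=4, S_1=5
t=1: S=5, d=0, jump=0, S_2=5
t=2: S=5, d=4, jump=0, S_3=5
t=3: S=5, d=4, jump=0, S_4=5
t=4: S=5, d=4, jump=0, S_5=5
t=5: S=5, d=1, jump=-2, S_6=3
t=6: S=3, d=3, jump=4, S_7=7


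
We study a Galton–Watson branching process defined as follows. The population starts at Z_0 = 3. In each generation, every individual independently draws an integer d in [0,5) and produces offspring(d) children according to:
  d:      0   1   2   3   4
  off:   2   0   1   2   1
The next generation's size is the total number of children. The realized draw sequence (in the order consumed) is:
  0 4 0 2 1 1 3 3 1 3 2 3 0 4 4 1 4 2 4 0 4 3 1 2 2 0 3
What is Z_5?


gen 0: Z_0=3, draws=[0, 4, 0], offspring=[2, 1, 2], Z_1=5
gen 1: Z_1=5, draws=[2, 1, 1, 3, 3], offspring=[1, 0, 0, 2, 2], Z_2=5
gen 2: Z_2=5, draws=[1, 3, 2, 3, 0], offspring=[0, 2, 1, 2, 2], Z_3=7
gen 3: Z_3=7, draws=[4, 4, 1, 4, 2, 4, 0], offspring=[1, 1, 0, 1, 1, 1, 2], Z_4=7
gen 4: Z_4=7, draws=[4, 3, 1, 2, 2, 0, 3], offspring=[1, 2, 0, 1, 1, 2, 2], Z_5=9

9


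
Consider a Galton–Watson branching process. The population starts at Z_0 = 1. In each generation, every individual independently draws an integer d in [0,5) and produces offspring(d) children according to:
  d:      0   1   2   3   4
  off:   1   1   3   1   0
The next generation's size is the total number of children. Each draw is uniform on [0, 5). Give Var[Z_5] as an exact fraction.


Outcome values over d=0..4: [1, 1, 3, 1, 0]
Σy = 6, Σy² = 12, M = 5
μ = 6/5 = 6/5,  σ² = 12/5 − (6/5)² = 24/25
V_0 = 0, E_0 = 1
V_1 = 24/25·E_0 + (6/5)²·V_0 = 24/25;  E_1 = 6/5
V_2 = 24/25·E_1 + (6/5)²·V_1 = 1584/625;  E_2 = 36/25
V_3 = 24/25·E_2 + (6/5)²·V_2 = 78624/15625;  E_3 = 216/125
V_4 = 24/25·E_3 + (6/5)²·V_3 = 3478464/390625;  E_4 = 1296/625
V_5 = 24/25·E_4 + (6/5)²·V_4 = 144664704/9765625;  E_5 = 7776/3125

144664704/9765625


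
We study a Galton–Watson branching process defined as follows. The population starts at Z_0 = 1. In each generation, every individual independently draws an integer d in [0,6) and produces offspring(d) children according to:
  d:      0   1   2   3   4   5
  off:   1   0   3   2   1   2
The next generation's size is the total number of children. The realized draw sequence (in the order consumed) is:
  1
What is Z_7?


gen 0: Z_0=1, draws=[1], offspring=[0], Z_1=0
gen 1: Z_1=0, draws=[], offspring=[], Z_2=0
gen 2: Z_2=0, draws=[], offspring=[], Z_3=0
gen 3: Z_3=0, draws=[], offspring=[], Z_4=0
gen 4: Z_4=0, draws=[], offspring=[], Z_5=0
gen 5: Z_5=0, draws=[], offspring=[], Z_6=0
gen 6: Z_6=0, draws=[], offspring=[], Z_7=0

0


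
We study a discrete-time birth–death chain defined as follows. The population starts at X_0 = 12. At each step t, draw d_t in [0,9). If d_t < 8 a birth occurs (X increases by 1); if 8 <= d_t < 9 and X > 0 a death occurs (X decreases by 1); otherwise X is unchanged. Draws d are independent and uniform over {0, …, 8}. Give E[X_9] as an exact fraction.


19

X can drop by at most 1 per step and X_0 = 12 > T = 9, so X_t >= 12 − t >= 3 > 0 for every t <= 9: the floor at 0 (the 'and X > 0' condition) never binds. Hence X_9 = X_0 + Σ_{t<9} Y_t with i.i.d. increments Y_t = y(d_t) ∈ {+1, −1, 0}.
Outcome values over d=0..8: [1, 1, 1, 1, 1, 1, 1, 1, -1]
Σy = 7, Σy² = 9, M = 9
μ = 7/9 = 7/9,  σ² = 9/9 − (7/9)² = 32/81
E[X_9] = 12 + 9·(7/9) = 19


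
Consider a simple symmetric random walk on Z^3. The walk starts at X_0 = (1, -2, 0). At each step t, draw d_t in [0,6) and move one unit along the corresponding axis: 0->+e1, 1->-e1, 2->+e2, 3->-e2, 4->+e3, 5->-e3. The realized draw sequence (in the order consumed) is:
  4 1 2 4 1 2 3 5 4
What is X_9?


t=0: X=(1, -2, 0), d=4 → +e3, X_1=(1, -2, 1)
t=1: X=(1, -2, 1), d=1 → -e1, X_2=(0, -2, 1)
t=2: X=(0, -2, 1), d=2 → +e2, X_3=(0, -1, 1)
t=3: X=(0, -1, 1), d=4 → +e3, X_4=(0, -1, 2)
t=4: X=(0, -1, 2), d=1 → -e1, X_5=(-1, -1, 2)
t=5: X=(-1, -1, 2), d=2 → +e2, X_6=(-1, 0, 2)
t=6: X=(-1, 0, 2), d=3 → -e2, X_7=(-1, -1, 2)
t=7: X=(-1, -1, 2), d=5 → -e3, X_8=(-1, -1, 1)
t=8: X=(-1, -1, 1), d=4 → +e3, X_9=(-1, -1, 2)

(-1, -1, 2)


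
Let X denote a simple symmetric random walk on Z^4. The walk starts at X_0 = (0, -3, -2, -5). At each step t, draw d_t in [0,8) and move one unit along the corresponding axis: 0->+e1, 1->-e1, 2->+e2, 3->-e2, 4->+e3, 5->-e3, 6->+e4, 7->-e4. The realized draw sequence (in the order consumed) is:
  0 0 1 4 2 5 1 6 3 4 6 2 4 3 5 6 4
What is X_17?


t=0: X=(0, -3, -2, -5), d=0 → +e1, X_1=(1, -3, -2, -5)
t=1: X=(1, -3, -2, -5), d=0 → +e1, X_2=(2, -3, -2, -5)
t=2: X=(2, -3, -2, -5), d=1 → -e1, X_3=(1, -3, -2, -5)
t=3: X=(1, -3, -2, -5), d=4 → +e3, X_4=(1, -3, -1, -5)
t=4: X=(1, -3, -1, -5), d=2 → +e2, X_5=(1, -2, -1, -5)
t=5: X=(1, -2, -1, -5), d=5 → -e3, X_6=(1, -2, -2, -5)
t=6: X=(1, -2, -2, -5), d=1 → -e1, X_7=(0, -2, -2, -5)
t=7: X=(0, -2, -2, -5), d=6 → +e4, X_8=(0, -2, -2, -4)
t=8: X=(0, -2, -2, -4), d=3 → -e2, X_9=(0, -3, -2, -4)
t=9: X=(0, -3, -2, -4), d=4 → +e3, X_10=(0, -3, -1, -4)
t=10: X=(0, -3, -1, -4), d=6 → +e4, X_11=(0, -3, -1, -3)
t=11: X=(0, -3, -1, -3), d=2 → +e2, X_12=(0, -2, -1, -3)
t=12: X=(0, -2, -1, -3), d=4 → +e3, X_13=(0, -2, 0, -3)
t=13: X=(0, -2, 0, -3), d=3 → -e2, X_14=(0, -3, 0, -3)
t=14: X=(0, -3, 0, -3), d=5 → -e3, X_15=(0, -3, -1, -3)
t=15: X=(0, -3, -1, -3), d=6 → +e4, X_16=(0, -3, -1, -2)
t=16: X=(0, -3, -1, -2), d=4 → +e3, X_17=(0, -3, 0, -2)

(0, -3, 0, -2)


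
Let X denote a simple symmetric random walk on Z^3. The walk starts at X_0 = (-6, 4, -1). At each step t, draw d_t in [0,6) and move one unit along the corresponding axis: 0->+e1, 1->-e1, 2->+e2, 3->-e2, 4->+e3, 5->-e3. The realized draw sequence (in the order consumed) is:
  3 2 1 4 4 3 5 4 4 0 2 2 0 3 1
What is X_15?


t=0: X=(-6, 4, -1), d=3 → -e2, X_1=(-6, 3, -1)
t=1: X=(-6, 3, -1), d=2 → +e2, X_2=(-6, 4, -1)
t=2: X=(-6, 4, -1), d=1 → -e1, X_3=(-7, 4, -1)
t=3: X=(-7, 4, -1), d=4 → +e3, X_4=(-7, 4, 0)
t=4: X=(-7, 4, 0), d=4 → +e3, X_5=(-7, 4, 1)
t=5: X=(-7, 4, 1), d=3 → -e2, X_6=(-7, 3, 1)
t=6: X=(-7, 3, 1), d=5 → -e3, X_7=(-7, 3, 0)
t=7: X=(-7, 3, 0), d=4 → +e3, X_8=(-7, 3, 1)
t=8: X=(-7, 3, 1), d=4 → +e3, X_9=(-7, 3, 2)
t=9: X=(-7, 3, 2), d=0 → +e1, X_10=(-6, 3, 2)
t=10: X=(-6, 3, 2), d=2 → +e2, X_11=(-6, 4, 2)
t=11: X=(-6, 4, 2), d=2 → +e2, X_12=(-6, 5, 2)
t=12: X=(-6, 5, 2), d=0 → +e1, X_13=(-5, 5, 2)
t=13: X=(-5, 5, 2), d=3 → -e2, X_14=(-5, 4, 2)
t=14: X=(-5, 4, 2), d=1 → -e1, X_15=(-6, 4, 2)

(-6, 4, 2)


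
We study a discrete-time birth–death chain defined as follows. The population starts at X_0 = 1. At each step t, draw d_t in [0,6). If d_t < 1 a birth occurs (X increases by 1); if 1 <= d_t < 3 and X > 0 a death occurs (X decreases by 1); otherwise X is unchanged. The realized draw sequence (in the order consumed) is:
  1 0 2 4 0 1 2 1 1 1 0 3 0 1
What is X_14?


1

t=0: X=1, d=1 → death, X_1=0
t=1: X=0, d=0 → birth, X_2=1
t=2: X=1, d=2 → death, X_3=0
t=3: X=0, d=4 → hold, X_4=0
t=4: X=0, d=0 → birth, X_5=1
t=5: X=1, d=1 → death, X_6=0
t=6: X=0, d=2 → hold, X_7=0
t=7: X=0, d=1 → hold, X_8=0
t=8: X=0, d=1 → hold, X_9=0
t=9: X=0, d=1 → hold, X_10=0
t=10: X=0, d=0 → birth, X_11=1
t=11: X=1, d=3 → hold, X_12=1
t=12: X=1, d=0 → birth, X_13=2
t=13: X=2, d=1 → death, X_14=1


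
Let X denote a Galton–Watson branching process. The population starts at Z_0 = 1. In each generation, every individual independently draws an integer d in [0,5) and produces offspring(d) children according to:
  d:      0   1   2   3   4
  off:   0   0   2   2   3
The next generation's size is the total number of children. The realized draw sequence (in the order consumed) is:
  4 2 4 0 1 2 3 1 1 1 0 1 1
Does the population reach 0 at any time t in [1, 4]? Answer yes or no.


yes

gen 0: Z_0=1, draws=[4], offspring=[3], Z_1=3
gen 1: Z_1=3, draws=[2, 4, 0], offspring=[2, 3, 0], Z_2=5
gen 2: Z_2=5, draws=[1, 2, 3, 1, 1], offspring=[0, 2, 2, 0, 0], Z_3=4
gen 3: Z_3=4, draws=[1, 0, 1, 1], offspring=[0, 0, 0, 0], Z_4=0


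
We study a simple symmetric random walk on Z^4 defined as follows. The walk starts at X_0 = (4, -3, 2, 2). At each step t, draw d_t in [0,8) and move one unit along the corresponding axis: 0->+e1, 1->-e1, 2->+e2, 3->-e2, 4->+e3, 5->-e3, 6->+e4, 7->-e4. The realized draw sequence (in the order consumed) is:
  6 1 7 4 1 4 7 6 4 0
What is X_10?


(3, -3, 5, 2)

t=0: X=(4, -3, 2, 2), d=6 → +e4, X_1=(4, -3, 2, 3)
t=1: X=(4, -3, 2, 3), d=1 → -e1, X_2=(3, -3, 2, 3)
t=2: X=(3, -3, 2, 3), d=7 → -e4, X_3=(3, -3, 2, 2)
t=3: X=(3, -3, 2, 2), d=4 → +e3, X_4=(3, -3, 3, 2)
t=4: X=(3, -3, 3, 2), d=1 → -e1, X_5=(2, -3, 3, 2)
t=5: X=(2, -3, 3, 2), d=4 → +e3, X_6=(2, -3, 4, 2)
t=6: X=(2, -3, 4, 2), d=7 → -e4, X_7=(2, -3, 4, 1)
t=7: X=(2, -3, 4, 1), d=6 → +e4, X_8=(2, -3, 4, 2)
t=8: X=(2, -3, 4, 2), d=4 → +e3, X_9=(2, -3, 5, 2)
t=9: X=(2, -3, 5, 2), d=0 → +e1, X_10=(3, -3, 5, 2)


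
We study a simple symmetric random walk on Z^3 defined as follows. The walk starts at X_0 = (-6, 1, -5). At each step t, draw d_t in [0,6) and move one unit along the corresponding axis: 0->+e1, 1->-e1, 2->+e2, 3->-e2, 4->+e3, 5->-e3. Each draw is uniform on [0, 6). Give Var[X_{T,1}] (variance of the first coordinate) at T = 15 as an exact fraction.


Outcome values over d=0..5: [1, -1, 0, 0, 0, 0]
Σy = 0, Σy² = 2, M = 6
μ = 0/6 = 0,  σ² = 2/6 − (0)² = 1/3
Independent increments: Var[X_15] = 15·σ² = 15·(1/3) = 5

5


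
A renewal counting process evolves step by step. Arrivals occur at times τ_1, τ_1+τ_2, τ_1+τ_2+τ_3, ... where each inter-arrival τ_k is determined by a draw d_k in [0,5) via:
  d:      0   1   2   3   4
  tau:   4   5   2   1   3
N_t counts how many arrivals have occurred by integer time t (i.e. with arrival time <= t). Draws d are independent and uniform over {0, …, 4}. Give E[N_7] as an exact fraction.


164311/78125

Inter-arrival values over d=0..4: [4, 5, 2, 1, 3]
Each d has probability 1/5, so the pmf of τ is: f(1) = 1/5, f(2) = 1/5, f(3) = 1/5, f(4) = 1/5, f(5) = 1/5
Renewal equation for m(n) = E[N_n]: condition on τ_1 = k (if k <= n, one arrival plus a fresh copy on the remaining n−k steps): m(n) = F(n) + Σ_{k<=n} f(k)·m(n−k), where F(n) = P(τ <= n) and m(0) = 0
m(1) = F(1) = 1/5
m(2) = F(2) + f(1)·m(1) = 2/5 + 1/5·1/5 = 11/25
m(3) = F(3) + f(1)·m(2) + f(2)·m(1) = 3/5 + 1/5·11/25 + 1/5·1/5 = 91/125
m(4) = F(4) + f(1)·m(3) + f(2)·m(2) + f(3)·m(1) = 4/5 + 1/5·91/125 + 1/5·11/25 + 1/5·1/5 = 671/625
m(5) = F(5) + f(1)·m(4) + f(2)·m(3) + f(3)·m(2) + f(4)·m(1) = 1 + 1/5·671/625 + 1/5·91/125 + 1/5·11/25 + 1/5·1/5 = 4651/3125
m(6) = F(6) + f(1)·m(5) + f(2)·m(4) + f(3)·m(3) + f(4)·m(2) + f(5)·m(1) = 1 + 1/5·4651/3125 + 1/5·671/625 + 1/5·91/125 + 1/5·11/25 + 1/5·1/5 = 27906/15625
m(7) = F(7) + f(1)·m(6) + f(2)·m(5) + f(3)·m(4) + f(4)·m(3) + f(5)·m(2) = 1 + 1/5·27906/15625 + 1/5·4651/3125 + 1/5·671/625 + 1/5·91/125 + 1/5·11/25 = 164311/78125
E[N_7] = m(7) = 164311/78125


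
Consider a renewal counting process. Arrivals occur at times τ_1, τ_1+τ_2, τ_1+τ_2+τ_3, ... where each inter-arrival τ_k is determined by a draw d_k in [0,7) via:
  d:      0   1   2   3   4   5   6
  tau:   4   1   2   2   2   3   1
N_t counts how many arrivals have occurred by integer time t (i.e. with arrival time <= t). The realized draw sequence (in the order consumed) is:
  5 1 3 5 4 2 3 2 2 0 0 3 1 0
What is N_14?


6

draw d_1=5: τ_1=3, arrival time A_1=3
draw d_2=1: τ_2=1, arrival time A_2=4
draw d_3=3: τ_3=2, arrival time A_3=6
draw d_4=5: τ_4=3, arrival time A_4=9
draw d_5=4: τ_5=2, arrival time A_5=11
draw d_6=2: τ_6=2, arrival time A_6=13
draw d_7=3: τ_7=2, arrival time A_7=15
draw d_8=2: τ_8=2, arrival time A_8=17
draw d_9=2: τ_9=2, arrival time A_9=19
draw d_10=0: τ_10=4, arrival time A_10=23
draw d_11=0: τ_11=4, arrival time A_11=27
draw d_12=3: τ_12=2, arrival time A_12=29
draw d_13=1: τ_13=1, arrival time A_13=30
draw d_14=0: τ_14=4, arrival time A_14=34
N_t over t=0..14: 0:0 1:0 2:0 3:1 4:2 5:2 6:3 7:3 8:3 9:4 10:4 11:5 12:5 13:6 14:6


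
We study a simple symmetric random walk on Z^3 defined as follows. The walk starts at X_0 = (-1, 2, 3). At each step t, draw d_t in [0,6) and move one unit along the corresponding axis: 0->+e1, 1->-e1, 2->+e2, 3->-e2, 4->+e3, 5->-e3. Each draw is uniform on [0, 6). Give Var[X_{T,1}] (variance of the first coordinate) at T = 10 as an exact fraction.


Outcome values over d=0..5: [1, -1, 0, 0, 0, 0]
Σy = 0, Σy² = 2, M = 6
μ = 0/6 = 0,  σ² = 2/6 − (0)² = 1/3
Independent increments: Var[X_10] = 10·σ² = 10·(1/3) = 10/3

10/3


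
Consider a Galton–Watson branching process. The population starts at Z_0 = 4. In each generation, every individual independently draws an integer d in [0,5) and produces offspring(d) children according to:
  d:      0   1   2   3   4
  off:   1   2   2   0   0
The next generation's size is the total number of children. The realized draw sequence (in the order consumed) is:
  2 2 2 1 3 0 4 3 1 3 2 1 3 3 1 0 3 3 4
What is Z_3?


3

gen 0: Z_0=4, draws=[2, 2, 2, 1], offspring=[2, 2, 2, 2], Z_1=8
gen 1: Z_1=8, draws=[3, 0, 4, 3, 1, 3, 2, 1], offspring=[0, 1, 0, 0, 2, 0, 2, 2], Z_2=7
gen 2: Z_2=7, draws=[3, 3, 1, 0, 3, 3, 4], offspring=[0, 0, 2, 1, 0, 0, 0], Z_3=3


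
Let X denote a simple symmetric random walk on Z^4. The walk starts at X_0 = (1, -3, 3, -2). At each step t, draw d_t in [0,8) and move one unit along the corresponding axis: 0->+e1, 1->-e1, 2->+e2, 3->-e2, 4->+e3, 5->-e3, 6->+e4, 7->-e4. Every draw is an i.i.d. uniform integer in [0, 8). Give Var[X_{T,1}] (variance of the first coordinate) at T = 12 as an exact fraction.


Outcome values over d=0..7: [1, -1, 0, 0, 0, 0, 0, 0]
Σy = 0, Σy² = 2, M = 8
μ = 0/8 = 0,  σ² = 2/8 − (0)² = 1/4
Independent increments: Var[X_12] = 12·σ² = 12·(1/4) = 3

3


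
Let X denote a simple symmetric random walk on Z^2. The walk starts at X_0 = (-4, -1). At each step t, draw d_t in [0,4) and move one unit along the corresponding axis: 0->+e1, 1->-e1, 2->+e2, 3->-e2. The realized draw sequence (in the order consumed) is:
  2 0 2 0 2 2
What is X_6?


(-2, 3)

t=0: X=(-4, -1), d=2 → +e2, X_1=(-4, 0)
t=1: X=(-4, 0), d=0 → +e1, X_2=(-3, 0)
t=2: X=(-3, 0), d=2 → +e2, X_3=(-3, 1)
t=3: X=(-3, 1), d=0 → +e1, X_4=(-2, 1)
t=4: X=(-2, 1), d=2 → +e2, X_5=(-2, 2)
t=5: X=(-2, 2), d=2 → +e2, X_6=(-2, 3)


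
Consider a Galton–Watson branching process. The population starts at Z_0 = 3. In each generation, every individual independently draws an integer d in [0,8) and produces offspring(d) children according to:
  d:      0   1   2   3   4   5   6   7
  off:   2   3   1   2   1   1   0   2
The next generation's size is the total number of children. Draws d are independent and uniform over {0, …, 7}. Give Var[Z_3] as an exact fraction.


1539/64

Outcome values over d=0..7: [2, 3, 1, 2, 1, 1, 0, 2]
Σy = 12, Σy² = 24, M = 8
μ = 12/8 = 3/2,  σ² = 24/8 − (3/2)² = 3/4
V_0 = 0, E_0 = 3
V_1 = 3/4·E_0 + (3/2)²·V_0 = 9/4;  E_1 = 9/2
V_2 = 3/4·E_1 + (3/2)²·V_1 = 135/16;  E_2 = 27/4
V_3 = 3/4·E_2 + (3/2)²·V_2 = 1539/64;  E_3 = 81/8


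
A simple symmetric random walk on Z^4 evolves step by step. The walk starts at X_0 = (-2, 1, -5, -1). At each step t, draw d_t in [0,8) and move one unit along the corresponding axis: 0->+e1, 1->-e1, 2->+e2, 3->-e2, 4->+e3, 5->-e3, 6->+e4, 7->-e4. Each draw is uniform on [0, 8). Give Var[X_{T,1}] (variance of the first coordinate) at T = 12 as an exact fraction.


Outcome values over d=0..7: [1, -1, 0, 0, 0, 0, 0, 0]
Σy = 0, Σy² = 2, M = 8
μ = 0/8 = 0,  σ² = 2/8 − (0)² = 1/4
Independent increments: Var[X_12] = 12·σ² = 12·(1/4) = 3

3


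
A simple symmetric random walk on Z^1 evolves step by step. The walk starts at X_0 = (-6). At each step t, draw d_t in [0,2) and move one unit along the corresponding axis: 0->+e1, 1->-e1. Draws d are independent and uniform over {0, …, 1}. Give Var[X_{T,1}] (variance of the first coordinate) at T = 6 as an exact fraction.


6

Outcome values over d=0..1: [1, -1]
Σy = 0, Σy² = 2, M = 2
μ = 0/2 = 0,  σ² = 2/2 − (0)² = 1
Independent increments: Var[X_6] = 6·σ² = 6·(1) = 6


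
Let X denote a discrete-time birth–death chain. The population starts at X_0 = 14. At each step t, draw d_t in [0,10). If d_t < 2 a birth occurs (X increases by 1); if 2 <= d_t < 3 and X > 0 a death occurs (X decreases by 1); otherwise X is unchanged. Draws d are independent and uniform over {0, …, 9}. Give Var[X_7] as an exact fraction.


203/100

X can drop by at most 1 per step and X_0 = 14 > T = 7, so X_t >= 14 − t >= 7 > 0 for every t <= 7: the floor at 0 (the 'and X > 0' condition) never binds. Hence X_7 = X_0 + Σ_{t<7} Y_t with i.i.d. increments Y_t = y(d_t) ∈ {+1, −1, 0}.
Outcome values over d=0..9: [1, 1, -1, 0, 0, 0, 0, 0, 0, 0]
Σy = 1, Σy² = 3, M = 10
μ = 1/10 = 1/10,  σ² = 3/10 − (1/10)² = 29/100
Independent increments: Var[X_7] = 7·σ² = 7·(29/100) = 203/100


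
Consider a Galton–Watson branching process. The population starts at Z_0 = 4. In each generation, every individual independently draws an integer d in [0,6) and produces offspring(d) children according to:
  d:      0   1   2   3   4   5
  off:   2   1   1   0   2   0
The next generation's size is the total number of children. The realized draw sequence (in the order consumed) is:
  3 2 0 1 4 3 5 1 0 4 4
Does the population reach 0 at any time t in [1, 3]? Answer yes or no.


no

gen 0: Z_0=4, draws=[3, 2, 0, 1], offspring=[0, 1, 2, 1], Z_1=4
gen 1: Z_1=4, draws=[4, 3, 5, 1], offspring=[2, 0, 0, 1], Z_2=3
gen 2: Z_2=3, draws=[0, 4, 4], offspring=[2, 2, 2], Z_3=6


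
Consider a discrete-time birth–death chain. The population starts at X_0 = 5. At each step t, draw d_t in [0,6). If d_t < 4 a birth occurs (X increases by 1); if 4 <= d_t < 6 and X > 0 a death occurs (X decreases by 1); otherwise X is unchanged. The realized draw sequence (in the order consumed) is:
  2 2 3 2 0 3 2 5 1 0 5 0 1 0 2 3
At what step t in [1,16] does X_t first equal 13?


10

t=0: X=5, d=2 → birth, X_1=6
t=1: X=6, d=2 → birth, X_2=7
t=2: X=7, d=3 → birth, X_3=8
t=3: X=8, d=2 → birth, X_4=9
t=4: X=9, d=0 → birth, X_5=10
t=5: X=10, d=3 → birth, X_6=11
t=6: X=11, d=2 → birth, X_7=12
t=7: X=12, d=5 → death, X_8=11
t=8: X=11, d=1 → birth, X_9=12
t=9: X=12, d=0 → birth, X_10=13
t=10: X=13, d=5 → death, X_11=12
t=11: X=12, d=0 → birth, X_12=13
t=12: X=13, d=1 → birth, X_13=14
t=13: X=14, d=0 → birth, X_14=15
t=14: X=15, d=2 → birth, X_15=16
t=15: X=16, d=3 → birth, X_16=17


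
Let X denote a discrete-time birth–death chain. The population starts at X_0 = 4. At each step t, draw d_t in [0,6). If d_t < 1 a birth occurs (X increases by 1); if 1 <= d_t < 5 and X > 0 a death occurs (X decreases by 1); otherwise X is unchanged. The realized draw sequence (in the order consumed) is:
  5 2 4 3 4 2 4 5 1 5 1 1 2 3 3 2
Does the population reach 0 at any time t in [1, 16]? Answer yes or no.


t=0: X=4, d=5 → hold, X_1=4
t=1: X=4, d=2 → death, X_2=3
t=2: X=3, d=4 → death, X_3=2
t=3: X=2, d=3 → death, X_4=1
t=4: X=1, d=4 → death, X_5=0
t=5: X=0, d=2 → hold, X_6=0
t=6: X=0, d=4 → hold, X_7=0
t=7: X=0, d=5 → hold, X_8=0
t=8: X=0, d=1 → hold, X_9=0
t=9: X=0, d=5 → hold, X_10=0
t=10: X=0, d=1 → hold, X_11=0
t=11: X=0, d=1 → hold, X_12=0
t=12: X=0, d=2 → hold, X_13=0
t=13: X=0, d=3 → hold, X_14=0
t=14: X=0, d=3 → hold, X_15=0
t=15: X=0, d=2 → hold, X_16=0

yes


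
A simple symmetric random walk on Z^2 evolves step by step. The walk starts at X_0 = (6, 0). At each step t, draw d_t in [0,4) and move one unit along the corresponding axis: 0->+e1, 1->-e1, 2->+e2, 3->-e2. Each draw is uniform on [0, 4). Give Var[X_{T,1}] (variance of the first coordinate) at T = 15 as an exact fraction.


Outcome values over d=0..3: [1, -1, 0, 0]
Σy = 0, Σy² = 2, M = 4
μ = 0/4 = 0,  σ² = 2/4 − (0)² = 1/2
Independent increments: Var[X_15] = 15·σ² = 15·(1/2) = 15/2

15/2
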